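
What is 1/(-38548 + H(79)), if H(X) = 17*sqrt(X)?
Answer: -38548/1485925473 - 17*sqrt(79)/1485925473 ≈ -2.6044e-5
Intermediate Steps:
1/(-38548 + H(79)) = 1/(-38548 + 17*sqrt(79))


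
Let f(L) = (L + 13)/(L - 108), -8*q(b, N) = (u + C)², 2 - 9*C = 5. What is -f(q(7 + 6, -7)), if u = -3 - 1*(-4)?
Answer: 233/1945 ≈ 0.11979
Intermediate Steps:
u = 1 (u = -3 + 4 = 1)
C = -⅓ (C = 2/9 - ⅑*5 = 2/9 - 5/9 = -⅓ ≈ -0.33333)
q(b, N) = -1/18 (q(b, N) = -(1 - ⅓)²/8 = -(⅔)²/8 = -⅛*4/9 = -1/18)
f(L) = (13 + L)/(-108 + L)
-f(q(7 + 6, -7)) = -(13 - 1/18)/(-108 - 1/18) = -233/((-1945/18)*18) = -(-18)*233/(1945*18) = -1*(-233/1945) = 233/1945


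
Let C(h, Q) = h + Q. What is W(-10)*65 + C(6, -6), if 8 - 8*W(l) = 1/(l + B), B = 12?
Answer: 975/16 ≈ 60.938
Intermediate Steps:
C(h, Q) = Q + h
W(l) = 1 - 1/(8*(12 + l)) (W(l) = 1 - 1/(8*(l + 12)) = 1 - 1/(8*(12 + l)))
W(-10)*65 + C(6, -6) = ((95/8 - 10)/(12 - 10))*65 + (-6 + 6) = ((15/8)/2)*65 + 0 = ((1/2)*(15/8))*65 + 0 = (15/16)*65 + 0 = 975/16 + 0 = 975/16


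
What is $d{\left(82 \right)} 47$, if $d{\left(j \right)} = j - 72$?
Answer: $470$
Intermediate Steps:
$d{\left(j \right)} = -72 + j$
$d{\left(82 \right)} 47 = \left(-72 + 82\right) 47 = 10 \cdot 47 = 470$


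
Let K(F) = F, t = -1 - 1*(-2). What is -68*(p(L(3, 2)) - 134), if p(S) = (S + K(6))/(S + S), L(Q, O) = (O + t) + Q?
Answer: 9044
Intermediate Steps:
t = 1 (t = -1 + 2 = 1)
L(Q, O) = 1 + O + Q (L(Q, O) = (O + 1) + Q = (1 + O) + Q = 1 + O + Q)
p(S) = (6 + S)/(2*S) (p(S) = (S + 6)/(S + S) = (6 + S)/((2*S)) = (6 + S)*(1/(2*S)) = (6 + S)/(2*S))
-68*(p(L(3, 2)) - 134) = -68*((6 + (1 + 2 + 3))/(2*(1 + 2 + 3)) - 134) = -68*((1/2)*(6 + 6)/6 - 134) = -68*((1/2)*(1/6)*12 - 134) = -68*(1 - 134) = -68*(-133) = 9044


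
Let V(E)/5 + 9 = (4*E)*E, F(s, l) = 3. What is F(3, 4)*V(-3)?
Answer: 405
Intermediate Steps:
V(E) = -45 + 20*E² (V(E) = -45 + 5*((4*E)*E) = -45 + 5*(4*E²) = -45 + 20*E²)
F(3, 4)*V(-3) = 3*(-45 + 20*(-3)²) = 3*(-45 + 20*9) = 3*(-45 + 180) = 3*135 = 405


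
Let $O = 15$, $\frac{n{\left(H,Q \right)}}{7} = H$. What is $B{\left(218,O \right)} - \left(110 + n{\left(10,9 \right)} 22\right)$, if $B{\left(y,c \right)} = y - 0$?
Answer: $-1432$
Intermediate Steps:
$n{\left(H,Q \right)} = 7 H$
$B{\left(y,c \right)} = y$ ($B{\left(y,c \right)} = y + 0 = y$)
$B{\left(218,O \right)} - \left(110 + n{\left(10,9 \right)} 22\right) = 218 - \left(110 + 7 \cdot 10 \cdot 22\right) = 218 - \left(110 + 70 \cdot 22\right) = 218 - \left(110 + 1540\right) = 218 - 1650 = -1432$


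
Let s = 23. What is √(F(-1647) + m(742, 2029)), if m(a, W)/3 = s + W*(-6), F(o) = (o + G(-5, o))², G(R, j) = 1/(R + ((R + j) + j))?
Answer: √29214043060273/3304 ≈ 1635.9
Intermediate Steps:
G(R, j) = 1/(2*R + 2*j) (G(R, j) = 1/(R + (R + 2*j)) = 1/(2*R + 2*j))
F(o) = (o + 1/(2*(-5 + o)))²
m(a, W) = 69 - 18*W (m(a, W) = 3*(23 + W*(-6)) = 3*(23 - 6*W) = 69 - 18*W)
√(F(-1647) + m(742, 2029)) = √((-1647 + 1/(2*(-5 - 1647)))² + (69 - 18*2029)) = √((-1647 + (½)/(-1652))² + (69 - 36522)) = √((-1647 + (½)*(-1/1652))² - 36453) = √((-1647 - 1/3304)² - 36453) = √((-5441689/3304)² - 36453) = √(29611979172721/10916416 - 36453) = √(29214043060273/10916416) = √29214043060273/3304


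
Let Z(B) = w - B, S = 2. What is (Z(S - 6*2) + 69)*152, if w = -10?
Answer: 10488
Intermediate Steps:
Z(B) = -10 - B
(Z(S - 6*2) + 69)*152 = ((-10 - (2 - 6*2)) + 69)*152 = ((-10 - (2 - 1*12)) + 69)*152 = ((-10 - (2 - 12)) + 69)*152 = ((-10 - 1*(-10)) + 69)*152 = ((-10 + 10) + 69)*152 = (0 + 69)*152 = 69*152 = 10488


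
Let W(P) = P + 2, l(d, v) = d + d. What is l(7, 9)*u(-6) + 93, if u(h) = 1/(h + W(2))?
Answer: 86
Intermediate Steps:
l(d, v) = 2*d
W(P) = 2 + P
u(h) = 1/(4 + h) (u(h) = 1/(h + (2 + 2)) = 1/(h + 4) = 1/(4 + h))
l(7, 9)*u(-6) + 93 = (2*7)/(4 - 6) + 93 = 14/(-2) + 93 = 14*(-½) + 93 = -7 + 93 = 86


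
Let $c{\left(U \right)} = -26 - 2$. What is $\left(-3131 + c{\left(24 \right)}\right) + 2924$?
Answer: $-235$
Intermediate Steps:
$c{\left(U \right)} = -28$ ($c{\left(U \right)} = -26 - 2 = -28$)
$\left(-3131 + c{\left(24 \right)}\right) + 2924 = \left(-3131 - 28\right) + 2924 = -3159 + 2924 = -235$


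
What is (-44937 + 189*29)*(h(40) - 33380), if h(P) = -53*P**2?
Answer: 4662910080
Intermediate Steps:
(-44937 + 189*29)*(h(40) - 33380) = (-44937 + 189*29)*(-53*40**2 - 33380) = (-44937 + 5481)*(-53*1600 - 33380) = -39456*(-84800 - 33380) = -39456*(-118180) = 4662910080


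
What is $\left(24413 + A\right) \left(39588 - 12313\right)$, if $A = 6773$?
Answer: $850598150$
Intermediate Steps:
$\left(24413 + A\right) \left(39588 - 12313\right) = \left(24413 + 6773\right) \left(39588 - 12313\right) = 31186 \cdot 27275 = 850598150$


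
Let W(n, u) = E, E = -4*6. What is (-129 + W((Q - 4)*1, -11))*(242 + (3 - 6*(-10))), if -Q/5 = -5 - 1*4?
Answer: -46665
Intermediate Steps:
Q = 45 (Q = -5*(-5 - 1*4) = -5*(-5 - 4) = -5*(-9) = 45)
E = -24
W(n, u) = -24
(-129 + W((Q - 4)*1, -11))*(242 + (3 - 6*(-10))) = (-129 - 24)*(242 + (3 - 6*(-10))) = -153*(242 + (3 + 60)) = -153*(242 + 63) = -153*305 = -46665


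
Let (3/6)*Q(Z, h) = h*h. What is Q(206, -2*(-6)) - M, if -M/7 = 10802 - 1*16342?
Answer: -38492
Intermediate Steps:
Q(Z, h) = 2*h² (Q(Z, h) = 2*(h*h) = 2*h²)
M = 38780 (M = -7*(10802 - 1*16342) = -7*(10802 - 16342) = -7*(-5540) = 38780)
Q(206, -2*(-6)) - M = 2*(-2*(-6))² - 1*38780 = 2*12² - 38780 = 2*144 - 38780 = 288 - 38780 = -38492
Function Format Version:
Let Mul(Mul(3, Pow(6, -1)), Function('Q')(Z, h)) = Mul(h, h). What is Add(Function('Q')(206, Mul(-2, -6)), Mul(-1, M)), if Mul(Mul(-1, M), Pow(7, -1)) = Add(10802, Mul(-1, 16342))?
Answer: -38492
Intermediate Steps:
Function('Q')(Z, h) = Mul(2, Pow(h, 2)) (Function('Q')(Z, h) = Mul(2, Mul(h, h)) = Mul(2, Pow(h, 2)))
M = 38780 (M = Mul(-7, Add(10802, Mul(-1, 16342))) = Mul(-7, Add(10802, -16342)) = Mul(-7, -5540) = 38780)
Add(Function('Q')(206, Mul(-2, -6)), Mul(-1, M)) = Add(Mul(2, Pow(Mul(-2, -6), 2)), Mul(-1, 38780)) = Add(Mul(2, Pow(12, 2)), -38780) = Add(Mul(2, 144), -38780) = Add(288, -38780) = -38492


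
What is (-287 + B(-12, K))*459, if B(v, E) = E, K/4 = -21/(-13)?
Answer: -1673973/13 ≈ -1.2877e+5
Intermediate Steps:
K = 84/13 (K = 4*(-21/(-13)) = 4*(-21*(-1/13)) = 4*(21/13) = 84/13 ≈ 6.4615)
(-287 + B(-12, K))*459 = (-287 + 84/13)*459 = -3647/13*459 = -1673973/13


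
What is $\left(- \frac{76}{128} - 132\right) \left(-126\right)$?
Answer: $\frac{267309}{16} \approx 16707.0$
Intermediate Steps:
$\left(- \frac{76}{128} - 132\right) \left(-126\right) = \left(\left(-76\right) \frac{1}{128} - 132\right) \left(-126\right) = \left(- \frac{19}{32} - 132\right) \left(-126\right) = \left(- \frac{4243}{32}\right) \left(-126\right) = \frac{267309}{16}$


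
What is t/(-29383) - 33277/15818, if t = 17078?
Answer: -1247917895/464780294 ≈ -2.6850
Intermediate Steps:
t/(-29383) - 33277/15818 = 17078/(-29383) - 33277/15818 = 17078*(-1/29383) - 33277*1/15818 = -17078/29383 - 33277/15818 = -1247917895/464780294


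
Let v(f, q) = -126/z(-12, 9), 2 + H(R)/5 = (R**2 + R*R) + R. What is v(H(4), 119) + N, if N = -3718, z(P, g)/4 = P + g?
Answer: -7415/2 ≈ -3707.5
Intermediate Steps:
z(P, g) = 4*P + 4*g (z(P, g) = 4*(P + g) = 4*P + 4*g)
H(R) = -10 + 5*R + 10*R**2 (H(R) = -10 + 5*((R**2 + R*R) + R) = -10 + 5*((R**2 + R**2) + R) = -10 + 5*(2*R**2 + R) = -10 + 5*(R + 2*R**2) = -10 + (5*R + 10*R**2) = -10 + 5*R + 10*R**2)
v(f, q) = 21/2 (v(f, q) = -126/(4*(-12) + 4*9) = -126/(-48 + 36) = -126/(-12) = -126*(-1/12) = 21/2)
v(H(4), 119) + N = 21/2 - 3718 = -7415/2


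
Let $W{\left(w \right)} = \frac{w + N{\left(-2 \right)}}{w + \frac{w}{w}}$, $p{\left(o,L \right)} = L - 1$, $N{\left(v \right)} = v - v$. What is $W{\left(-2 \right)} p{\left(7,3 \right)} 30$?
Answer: $120$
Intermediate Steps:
$N{\left(v \right)} = 0$
$p{\left(o,L \right)} = -1 + L$
$W{\left(w \right)} = \frac{w}{1 + w}$ ($W{\left(w \right)} = \frac{w + 0}{w + \frac{w}{w}} = \frac{w}{w + 1} = \frac{w}{1 + w}$)
$W{\left(-2 \right)} p{\left(7,3 \right)} 30 = - \frac{2}{1 - 2} \left(-1 + 3\right) 30 = - \frac{2}{-1} \cdot 2 \cdot 30 = \left(-2\right) \left(-1\right) 2 \cdot 30 = 2 \cdot 2 \cdot 30 = 4 \cdot 30 = 120$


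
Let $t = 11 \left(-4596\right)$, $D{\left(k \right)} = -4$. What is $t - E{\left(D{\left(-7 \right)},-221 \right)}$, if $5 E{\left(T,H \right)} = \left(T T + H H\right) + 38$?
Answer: $-60335$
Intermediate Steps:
$E{\left(T,H \right)} = \frac{38}{5} + \frac{H^{2}}{5} + \frac{T^{2}}{5}$ ($E{\left(T,H \right)} = \frac{\left(T T + H H\right) + 38}{5} = \frac{\left(T^{2} + H^{2}\right) + 38}{5} = \frac{\left(H^{2} + T^{2}\right) + 38}{5} = \frac{38 + H^{2} + T^{2}}{5} = \frac{38}{5} + \frac{H^{2}}{5} + \frac{T^{2}}{5}$)
$t = -50556$
$t - E{\left(D{\left(-7 \right)},-221 \right)} = -50556 - \left(\frac{38}{5} + \frac{\left(-221\right)^{2}}{5} + \frac{\left(-4\right)^{2}}{5}\right) = -50556 - \left(\frac{38}{5} + \frac{1}{5} \cdot 48841 + \frac{1}{5} \cdot 16\right) = -50556 - \left(\frac{38}{5} + \frac{48841}{5} + \frac{16}{5}\right) = -50556 - 9779 = -60335$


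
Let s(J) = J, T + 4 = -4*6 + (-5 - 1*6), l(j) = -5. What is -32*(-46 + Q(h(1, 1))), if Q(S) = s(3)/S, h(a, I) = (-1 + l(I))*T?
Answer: 57392/39 ≈ 1471.6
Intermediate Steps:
T = -39 (T = -4 + (-4*6 + (-5 - 1*6)) = -4 + (-24 + (-5 - 6)) = -4 + (-24 - 11) = -4 - 35 = -39)
h(a, I) = 234 (h(a, I) = (-1 - 5)*(-39) = -6*(-39) = 234)
Q(S) = 3/S
-32*(-46 + Q(h(1, 1))) = -32*(-46 + 3/234) = -32*(-46 + 3*(1/234)) = -32*(-46 + 1/78) = -32*(-3587/78) = 57392/39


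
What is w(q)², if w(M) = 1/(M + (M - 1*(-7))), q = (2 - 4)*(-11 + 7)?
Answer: 1/529 ≈ 0.0018904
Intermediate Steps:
q = 8 (q = -2*(-4) = 8)
w(M) = 1/(7 + 2*M) (w(M) = 1/(M + (M + 7)) = 1/(M + (7 + M)) = 1/(7 + 2*M))
w(q)² = (1/(7 + 2*8))² = (1/(7 + 16))² = (1/23)² = 1/529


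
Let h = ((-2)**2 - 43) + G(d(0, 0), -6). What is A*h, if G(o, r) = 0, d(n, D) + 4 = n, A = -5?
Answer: 195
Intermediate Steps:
d(n, D) = -4 + n
h = -39 (h = ((-2)**2 - 43) + 0 = (4 - 43) + 0 = -39 + 0 = -39)
A*h = -5*(-39) = 195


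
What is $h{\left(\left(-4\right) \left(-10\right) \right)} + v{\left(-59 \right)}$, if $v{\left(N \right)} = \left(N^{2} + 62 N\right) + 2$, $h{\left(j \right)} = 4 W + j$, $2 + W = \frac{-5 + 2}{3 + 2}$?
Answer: $- \frac{727}{5} \approx -145.4$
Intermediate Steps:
$W = - \frac{13}{5}$ ($W = -2 + \frac{-5 + 2}{3 + 2} = -2 - \frac{3}{5} = - \frac{13}{5} \approx -2.6$)
$h{\left(j \right)} = - \frac{52}{5} + j$ ($h{\left(j \right)} = 4 \left(- \frac{13}{5}\right) + j = - \frac{52}{5} + j$)
$v{\left(N \right)} = 2 + N^{2} + 62 N$
$h{\left(\left(-4\right) \left(-10\right) \right)} + v{\left(-59 \right)} = \left(- \frac{52}{5} - -40\right) + \left(2 + \left(-59\right)^{2} + 62 \left(-59\right)\right) = \left(- \frac{52}{5} + 40\right) + \left(2 + 3481 - 3658\right) = \frac{148}{5} - 175 = - \frac{727}{5}$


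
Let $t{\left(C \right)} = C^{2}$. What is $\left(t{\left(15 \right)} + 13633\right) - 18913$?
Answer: $-5055$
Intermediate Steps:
$\left(t{\left(15 \right)} + 13633\right) - 18913 = \left(15^{2} + 13633\right) - 18913 = \left(225 + 13633\right) - 18913 = 13858 - 18913 = -5055$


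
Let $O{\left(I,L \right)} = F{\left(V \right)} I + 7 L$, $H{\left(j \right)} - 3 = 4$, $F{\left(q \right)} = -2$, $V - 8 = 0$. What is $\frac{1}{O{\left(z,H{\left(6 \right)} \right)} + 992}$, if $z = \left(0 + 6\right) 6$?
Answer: $\frac{1}{969} \approx 0.001032$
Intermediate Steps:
$V = 8$ ($V = 8 + 0 = 8$)
$z = 36$ ($z = 6 \cdot 6 = 36$)
$H{\left(j \right)} = 7$ ($H{\left(j \right)} = 3 + 4 = 7$)
$O{\left(I,L \right)} = - 2 I + 7 L$
$\frac{1}{O{\left(z,H{\left(6 \right)} \right)} + 992} = \frac{1}{\left(\left(-2\right) 36 + 7 \cdot 7\right) + 992} = \frac{1}{\left(-72 + 49\right) + 992} = \frac{1}{-23 + 992} = \frac{1}{969}$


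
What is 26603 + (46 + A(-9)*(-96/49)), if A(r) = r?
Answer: 1306665/49 ≈ 26667.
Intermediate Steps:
26603 + (46 + A(-9)*(-96/49)) = 26603 + (46 - (-864)/49) = 26603 + (46 - 9*(-96/49)) = 26603 + (46 + 864/49) = 26603 + 3118/49 = 1306665/49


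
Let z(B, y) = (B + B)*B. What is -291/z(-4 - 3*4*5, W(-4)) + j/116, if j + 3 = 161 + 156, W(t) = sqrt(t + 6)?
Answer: 634633/237568 ≈ 2.6714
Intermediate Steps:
W(t) = sqrt(6 + t)
j = 314 (j = -3 + (161 + 156) = -3 + 317 = 314)
z(B, y) = 2*B**2 (z(B, y) = (2*B)*B = 2*B**2)
-291/z(-4 - 3*4*5, W(-4)) + j/116 = -291*1/(2*(-4 - 3*4*5)**2) + 314/116 = -291*1/(2*(-4 - 12*5)**2) + 314*(1/116) = -291*1/(2*(-4 - 60)**2) + 157/58 = -291/(2*(-64)**2) + 157/58 = -291/(2*4096) + 157/58 = -291/8192 + 157/58 = 634633/237568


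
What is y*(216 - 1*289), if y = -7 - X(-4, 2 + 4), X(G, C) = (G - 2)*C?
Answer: -2117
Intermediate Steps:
X(G, C) = C*(-2 + G) (X(G, C) = (-2 + G)*C = C*(-2 + G))
y = 29 (y = -7 - (2 + 4)*(-2 - 4) = -7 - 6*(-6) = -7 - 1*(-36) = -7 + 36 = 29)
y*(216 - 1*289) = 29*(216 - 1*289) = 29*(216 - 289) = 29*(-73) = -2117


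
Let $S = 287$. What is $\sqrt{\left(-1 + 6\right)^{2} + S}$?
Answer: $2 \sqrt{78} \approx 17.664$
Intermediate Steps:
$\sqrt{\left(-1 + 6\right)^{2} + S} = \sqrt{\left(-1 + 6\right)^{2} + 287} = \sqrt{5^{2} + 287} = \sqrt{25 + 287} = \sqrt{312} = 2 \sqrt{78}$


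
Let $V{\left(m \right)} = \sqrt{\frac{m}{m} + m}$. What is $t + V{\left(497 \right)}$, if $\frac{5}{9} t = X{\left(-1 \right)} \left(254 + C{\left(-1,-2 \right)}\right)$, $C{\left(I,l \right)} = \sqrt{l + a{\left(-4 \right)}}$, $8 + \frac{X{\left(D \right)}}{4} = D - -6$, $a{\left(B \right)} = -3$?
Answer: $- \frac{27432}{5} + \sqrt{498} - \frac{108 i \sqrt{5}}{5} \approx -5464.1 - 48.299 i$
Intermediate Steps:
$X{\left(D \right)} = -8 + 4 D$ ($X{\left(D \right)} = -32 + 4 \left(D - -6\right) = -32 + 4 \left(D + 6\right) = -32 + 4 \left(6 + D\right) = -32 + \left(24 + 4 D\right) = -8 + 4 D$)
$C{\left(I,l \right)} = \sqrt{-3 + l}$ ($C{\left(I,l \right)} = \sqrt{l - 3} = \sqrt{-3 + l}$)
$V{\left(m \right)} = \sqrt{1 + m}$
$t = - \frac{27432}{5} - \frac{108 i \sqrt{5}}{5}$ ($t = \frac{9 \left(-8 + 4 \left(-1\right)\right) \left(254 + \sqrt{-3 - 2}\right)}{5} = \frac{9 \left(-8 - 4\right) \left(254 + \sqrt{-5}\right)}{5} = \frac{9 \left(- 12 \left(254 + i \sqrt{5}\right)\right)}{5} = \frac{9 \left(-3048 - 12 i \sqrt{5}\right)}{5} = - \frac{27432}{5} - \frac{108 i \sqrt{5}}{5} \approx -5486.4 - 48.299 i$)
$t + V{\left(497 \right)} = \left(- \frac{27432}{5} - \frac{108 i \sqrt{5}}{5}\right) + \sqrt{1 + 497} = \left(- \frac{27432}{5} - \frac{108 i \sqrt{5}}{5}\right) + \sqrt{498} = - \frac{27432}{5} + \sqrt{498} - \frac{108 i \sqrt{5}}{5}$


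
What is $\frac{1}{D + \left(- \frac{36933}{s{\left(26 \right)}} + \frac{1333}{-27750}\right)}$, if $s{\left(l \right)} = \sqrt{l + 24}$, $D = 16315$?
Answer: $\frac{12563532696750}{183965411456455639} + \frac{2844071831250 \sqrt{2}}{183965411456455639} \approx 9.0156 \cdot 10^{-5}$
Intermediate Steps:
$s{\left(l \right)} = \sqrt{24 + l}$
$\frac{1}{D + \left(- \frac{36933}{s{\left(26 \right)}} + \frac{1333}{-27750}\right)} = \frac{1}{16315 + \left(- \frac{36933}{\sqrt{24 + 26}} + \frac{1333}{-27750}\right)} = \frac{1}{16315 + \left(- \frac{36933}{\sqrt{50}} + 1333 \left(- \frac{1}{27750}\right)\right)} = \frac{1}{16315 - \left(\frac{1333}{27750} + \frac{36933}{5 \sqrt{2}}\right)} = \frac{1}{16315 - \left(\frac{1333}{27750} + 36933 \frac{\sqrt{2}}{10}\right)} = \frac{1}{16315 - \left(\frac{1333}{27750} + \frac{36933 \sqrt{2}}{10}\right)} = \frac{1}{\frac{452739917}{27750} - \frac{36933 \sqrt{2}}{10}}$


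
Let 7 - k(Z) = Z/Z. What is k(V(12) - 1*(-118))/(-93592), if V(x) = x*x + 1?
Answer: -3/46796 ≈ -6.4108e-5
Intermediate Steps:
V(x) = 1 + x**2 (V(x) = x**2 + 1 = 1 + x**2)
k(Z) = 6 (k(Z) = 7 - Z/Z = 7 - 1*1 = 7 - 1 = 6)
k(V(12) - 1*(-118))/(-93592) = 6/(-93592) = 6*(-1/93592) = -3/46796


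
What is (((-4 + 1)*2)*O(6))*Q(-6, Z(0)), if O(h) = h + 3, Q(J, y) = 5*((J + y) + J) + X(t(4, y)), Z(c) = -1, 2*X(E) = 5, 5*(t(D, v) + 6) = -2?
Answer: 3375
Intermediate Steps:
t(D, v) = -32/5 (t(D, v) = -6 + (⅕)*(-2) = -6 - ⅖ = -32/5)
X(E) = 5/2 (X(E) = (½)*5 = 5/2)
Q(J, y) = 5/2 + 5*y + 10*J (Q(J, y) = 5*((J + y) + J) + 5/2 = 5*(y + 2*J) + 5/2 = (5*y + 10*J) + 5/2 = 5/2 + 5*y + 10*J)
O(h) = 3 + h
(((-4 + 1)*2)*O(6))*Q(-6, Z(0)) = (((-4 + 1)*2)*(3 + 6))*(5/2 + 5*(-1) + 10*(-6)) = (-3*2*9)*(5/2 - 5 - 60) = -6*9*(-125/2) = -54*(-125/2) = 3375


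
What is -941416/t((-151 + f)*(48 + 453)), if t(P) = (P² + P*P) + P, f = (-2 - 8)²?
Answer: -941416/1305681651 ≈ -0.00072102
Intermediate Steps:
f = 100 (f = (-10)² = 100)
t(P) = P + 2*P² (t(P) = (P² + P²) + P = 2*P² + P = P + 2*P²)
-941416/t((-151 + f)*(48 + 453)) = -941416*1/((1 + 2*((-151 + 100)*(48 + 453)))*(-151 + 100)*(48 + 453)) = -941416*(-1/(25551*(1 + 2*(-51*501)))) = -941416*(-1/(25551*(1 + 2*(-25551)))) = -941416*(-1/(25551*(1 - 51102))) = -941416/((-25551*(-51101))) = -941416/1305681651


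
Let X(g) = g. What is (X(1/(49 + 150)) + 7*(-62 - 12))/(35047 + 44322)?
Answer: -103081/15794431 ≈ -0.0065264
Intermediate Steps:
(X(1/(49 + 150)) + 7*(-62 - 12))/(35047 + 44322) = (1/(49 + 150) + 7*(-62 - 12))/(35047 + 44322) = (1/199 + 7*(-74))/79369 = (1/199 - 518)*(1/79369) = -103081/199*1/79369 = -103081/15794431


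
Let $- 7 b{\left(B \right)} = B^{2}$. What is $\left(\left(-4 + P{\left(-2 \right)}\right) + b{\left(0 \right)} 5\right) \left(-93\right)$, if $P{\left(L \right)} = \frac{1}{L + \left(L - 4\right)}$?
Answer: $\frac{3069}{8} \approx 383.63$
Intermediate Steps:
$P{\left(L \right)} = \frac{1}{-4 + 2 L}$ ($P{\left(L \right)} = \frac{1}{L + \left(-4 + L\right)} = \frac{1}{-4 + 2 L}$)
$b{\left(B \right)} = - \frac{B^{2}}{7}$
$\left(\left(-4 + P{\left(-2 \right)}\right) + b{\left(0 \right)} 5\right) \left(-93\right) = \left(\left(-4 + \frac{1}{2 \left(-2 - 2\right)}\right) + - \frac{0^{2}}{7} \cdot 5\right) \left(-93\right) = \left(\left(-4 + \frac{1}{2 \left(-4\right)}\right) + \left(- \frac{1}{7}\right) 0 \cdot 5\right) \left(-93\right) = \left(\left(-4 + \frac{1}{2} \left(- \frac{1}{4}\right)\right) + 0 \cdot 5\right) \left(-93\right) = \left(\left(-4 - \frac{1}{8}\right) + 0\right) \left(-93\right) = \left(- \frac{33}{8} + 0\right) \left(-93\right) = \left(- \frac{33}{8}\right) \left(-93\right) = \frac{3069}{8}$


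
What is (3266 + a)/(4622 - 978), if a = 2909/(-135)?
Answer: 438001/491940 ≈ 0.89035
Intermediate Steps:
a = -2909/135 (a = 2909*(-1/135) = -2909/135 ≈ -21.548)
(3266 + a)/(4622 - 978) = (3266 - 2909/135)/(4622 - 978) = (438001/135)/3644 = (438001/135)*(1/3644) = 438001/491940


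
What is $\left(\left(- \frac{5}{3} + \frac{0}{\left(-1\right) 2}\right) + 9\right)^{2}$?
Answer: $\frac{484}{9} \approx 53.778$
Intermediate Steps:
$\left(\left(- \frac{5}{3} + \frac{0}{\left(-1\right) 2}\right) + 9\right)^{2} = \left(\left(\left(-5\right) \frac{1}{3} + \frac{0}{-2}\right) + 9\right)^{2} = \left(\left(- \frac{5}{3} + 0 \left(- \frac{1}{2}\right)\right) + 9\right)^{2} = \left(\left(- \frac{5}{3} + 0\right) + 9\right)^{2} = \left(- \frac{5}{3} + 9\right)^{2} = \left(\frac{22}{3}\right)^{2} = \frac{484}{9}$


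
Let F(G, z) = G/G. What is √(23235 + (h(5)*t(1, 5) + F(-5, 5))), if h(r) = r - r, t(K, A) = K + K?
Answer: 2*√5809 ≈ 152.43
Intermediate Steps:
t(K, A) = 2*K
h(r) = 0
F(G, z) = 1
√(23235 + (h(5)*t(1, 5) + F(-5, 5))) = √(23235 + (0*(2*1) + 1)) = √(23235 + (0*2 + 1)) = √(23235 + (0 + 1)) = √(23235 + 1) = √23236 = 2*√5809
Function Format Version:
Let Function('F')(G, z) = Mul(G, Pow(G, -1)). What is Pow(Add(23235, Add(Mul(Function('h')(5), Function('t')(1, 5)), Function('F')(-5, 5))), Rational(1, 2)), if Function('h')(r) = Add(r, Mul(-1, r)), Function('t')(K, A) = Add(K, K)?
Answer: Mul(2, Pow(5809, Rational(1, 2))) ≈ 152.43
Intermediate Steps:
Function('t')(K, A) = Mul(2, K)
Function('h')(r) = 0
Function('F')(G, z) = 1
Pow(Add(23235, Add(Mul(Function('h')(5), Function('t')(1, 5)), Function('F')(-5, 5))), Rational(1, 2)) = Pow(Add(23235, Add(Mul(0, Mul(2, 1)), 1)), Rational(1, 2)) = Pow(Add(23235, Add(Mul(0, 2), 1)), Rational(1, 2)) = Pow(Add(23235, Add(0, 1)), Rational(1, 2)) = Pow(Add(23235, 1), Rational(1, 2)) = Pow(23236, Rational(1, 2)) = Mul(2, Pow(5809, Rational(1, 2)))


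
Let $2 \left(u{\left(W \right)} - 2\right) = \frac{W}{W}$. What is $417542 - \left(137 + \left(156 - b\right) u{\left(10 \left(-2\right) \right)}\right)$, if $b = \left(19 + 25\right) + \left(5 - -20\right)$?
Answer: $\frac{834375}{2} \approx 4.1719 \cdot 10^{5}$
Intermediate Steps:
$u{\left(W \right)} = \frac{5}{2}$ ($u{\left(W \right)} = 2 + \frac{W \frac{1}{W}}{2} = 2 + \frac{1}{2} \cdot 1 = 2 + \frac{1}{2} = \frac{5}{2}$)
$b = 69$ ($b = 44 + \left(5 + 20\right) = 44 + 25 = 69$)
$417542 - \left(137 + \left(156 - b\right) u{\left(10 \left(-2\right) \right)}\right) = 417542 - \left(137 + \left(156 - 69\right) \frac{5}{2}\right) = 417542 - \left(137 + 87 \cdot \frac{5}{2}\right) = 417542 - \left(137 + \frac{435}{2}\right) = 417542 - \frac{709}{2} = \frac{834375}{2}$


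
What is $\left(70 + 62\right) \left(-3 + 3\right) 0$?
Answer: $0$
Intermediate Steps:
$\left(70 + 62\right) \left(-3 + 3\right) 0 = 132 \cdot 0 \cdot 0 = 132 \cdot 0 = 0$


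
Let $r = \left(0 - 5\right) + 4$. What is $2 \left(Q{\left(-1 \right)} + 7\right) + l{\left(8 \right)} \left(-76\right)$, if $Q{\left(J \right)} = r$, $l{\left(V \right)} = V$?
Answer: $-596$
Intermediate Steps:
$r = -1$ ($r = -5 + 4 = -1$)
$Q{\left(J \right)} = -1$
$2 \left(Q{\left(-1 \right)} + 7\right) + l{\left(8 \right)} \left(-76\right) = 2 \left(-1 + 7\right) + 8 \left(-76\right) = 2 \cdot 6 - 608 = 12 - 608 = -596$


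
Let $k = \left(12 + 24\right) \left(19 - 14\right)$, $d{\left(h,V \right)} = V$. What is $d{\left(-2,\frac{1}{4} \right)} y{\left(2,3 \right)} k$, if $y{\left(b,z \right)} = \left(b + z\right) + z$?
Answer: $360$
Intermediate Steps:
$y{\left(b,z \right)} = b + 2 z$
$k = 180$ ($k = 36 \cdot 5 = 180$)
$d{\left(-2,\frac{1}{4} \right)} y{\left(2,3 \right)} k = \frac{2 + 2 \cdot 3}{4} \cdot 180 = \frac{2 + 6}{4} \cdot 180 = \frac{1}{4} \cdot 8 \cdot 180 = 2 \cdot 180 = 360$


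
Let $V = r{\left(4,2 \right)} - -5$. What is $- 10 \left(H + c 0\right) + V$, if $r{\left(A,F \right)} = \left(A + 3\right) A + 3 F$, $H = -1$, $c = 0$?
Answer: $49$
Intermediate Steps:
$r{\left(A,F \right)} = 3 F + A \left(3 + A\right)$ ($r{\left(A,F \right)} = \left(3 + A\right) A + 3 F = A \left(3 + A\right) + 3 F = 3 F + A \left(3 + A\right)$)
$V = 39$ ($V = \left(4^{2} + 3 \cdot 4 + 3 \cdot 2\right) - -5 = \left(16 + 12 + 6\right) + 5 = 34 + 5 = 39$)
$- 10 \left(H + c 0\right) + V = - 10 \left(-1 + 0 \cdot 0\right) + 39 = - 10 \left(-1 + 0\right) + 39 = \left(-10\right) \left(-1\right) + 39 = 10 + 39 = 49$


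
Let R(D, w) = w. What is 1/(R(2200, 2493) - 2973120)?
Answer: -1/2970627 ≈ -3.3663e-7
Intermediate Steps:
1/(R(2200, 2493) - 2973120) = 1/(2493 - 2973120) = 1/(-2970627) = -1/2970627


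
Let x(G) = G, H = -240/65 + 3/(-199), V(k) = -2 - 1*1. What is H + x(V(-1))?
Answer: -17352/2587 ≈ -6.7074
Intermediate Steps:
V(k) = -3 (V(k) = -2 - 1 = -3)
H = -9591/2587 (H = -240*1/65 + 3*(-1/199) = -48/13 - 3/199 = -9591/2587 ≈ -3.7074)
H + x(V(-1)) = -9591/2587 - 3 = -17352/2587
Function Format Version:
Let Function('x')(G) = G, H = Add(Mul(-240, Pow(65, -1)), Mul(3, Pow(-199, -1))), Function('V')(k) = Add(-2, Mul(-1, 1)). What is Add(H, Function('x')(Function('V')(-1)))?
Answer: Rational(-17352, 2587) ≈ -6.7074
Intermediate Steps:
Function('V')(k) = -3 (Function('V')(k) = Add(-2, -1) = -3)
H = Rational(-9591, 2587) (H = Add(Mul(-240, Rational(1, 65)), Mul(3, Rational(-1, 199))) = Add(Rational(-48, 13), Rational(-3, 199)) = Rational(-9591, 2587) ≈ -3.7074)
Add(H, Function('x')(Function('V')(-1))) = Add(Rational(-9591, 2587), -3) = Rational(-17352, 2587)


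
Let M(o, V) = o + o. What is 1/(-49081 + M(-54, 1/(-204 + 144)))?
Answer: -1/49189 ≈ -2.0330e-5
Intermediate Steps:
M(o, V) = 2*o
1/(-49081 + M(-54, 1/(-204 + 144))) = 1/(-49081 + 2*(-54)) = 1/(-49081 - 108) = 1/(-49189) = -1/49189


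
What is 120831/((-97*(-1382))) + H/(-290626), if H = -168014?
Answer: 4117112783/2782826986 ≈ 1.4795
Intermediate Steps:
120831/((-97*(-1382))) + H/(-290626) = 120831/((-97*(-1382))) - 168014/(-290626) = 120831/134054 - 168014*(-1/290626) = 120831*(1/134054) + 12001/20759 = 120831/134054 + 12001/20759 = 4117112783/2782826986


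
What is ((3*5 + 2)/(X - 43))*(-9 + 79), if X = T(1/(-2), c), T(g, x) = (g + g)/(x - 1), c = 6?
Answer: -2975/108 ≈ -27.546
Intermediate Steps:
T(g, x) = 2*g/(-1 + x) (T(g, x) = (2*g)/(-1 + x) = 2*g/(-1 + x))
X = -⅕ (X = 2/(-2*(-1 + 6)) = 2*(-½)/5 = 2*(-½)*(⅕) = -⅕ ≈ -0.20000)
((3*5 + 2)/(X - 43))*(-9 + 79) = ((3*5 + 2)/(-⅕ - 43))*(-9 + 79) = ((15 + 2)/(-216/5))*70 = (17*(-5/216))*70 = -85/216*70 = -2975/108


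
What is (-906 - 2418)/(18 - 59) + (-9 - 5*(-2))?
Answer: 3365/41 ≈ 82.073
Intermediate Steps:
(-906 - 2418)/(18 - 59) + (-9 - 5*(-2)) = -3324/(-41) + (-9 + 10) = -3324*(-1/41) + 1 = 3324/41 + 1 = 3365/41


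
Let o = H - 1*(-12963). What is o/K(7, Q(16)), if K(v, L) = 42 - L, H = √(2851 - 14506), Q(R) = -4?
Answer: 12963/46 + 3*I*√1295/46 ≈ 281.8 + 2.3469*I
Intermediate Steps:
H = 3*I*√1295 (H = √(-11655) = 3*I*√1295 ≈ 107.96*I)
o = 12963 + 3*I*√1295 (o = 3*I*√1295 - 1*(-12963) = 3*I*√1295 + 12963 = 12963 + 3*I*√1295 ≈ 12963.0 + 107.96*I)
o/K(7, Q(16)) = (12963 + 3*I*√1295)/(42 - 1*(-4)) = (12963 + 3*I*√1295)/(42 + 4) = (12963 + 3*I*√1295)/46 = (12963 + 3*I*√1295)*(1/46) = 12963/46 + 3*I*√1295/46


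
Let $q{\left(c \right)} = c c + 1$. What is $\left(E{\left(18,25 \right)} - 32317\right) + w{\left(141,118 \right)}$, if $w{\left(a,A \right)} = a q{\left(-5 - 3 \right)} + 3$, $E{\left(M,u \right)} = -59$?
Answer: $-23208$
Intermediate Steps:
$q{\left(c \right)} = 1 + c^{2}$ ($q{\left(c \right)} = c^{2} + 1 = 1 + c^{2}$)
$w{\left(a,A \right)} = 3 + 65 a$ ($w{\left(a,A \right)} = a \left(1 + \left(-5 - 3\right)^{2}\right) + 3 = a \left(1 + \left(-8\right)^{2}\right) + 3 = a \left(1 + 64\right) + 3 = a 65 + 3 = 65 a + 3 = 3 + 65 a$)
$\left(E{\left(18,25 \right)} - 32317\right) + w{\left(141,118 \right)} = \left(-59 - 32317\right) + \left(3 + 65 \cdot 141\right) = -32376 + \left(3 + 9165\right) = -32376 + 9168 = -23208$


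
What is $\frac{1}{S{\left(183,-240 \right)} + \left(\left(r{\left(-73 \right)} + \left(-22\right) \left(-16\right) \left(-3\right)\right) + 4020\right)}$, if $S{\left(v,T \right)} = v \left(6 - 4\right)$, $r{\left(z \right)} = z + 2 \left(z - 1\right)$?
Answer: $\frac{1}{3109} \approx 0.00032165$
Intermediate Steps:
$r{\left(z \right)} = -2 + 3 z$ ($r{\left(z \right)} = z + 2 \left(-1 + z\right) = z + \left(-2 + 2 z\right) = -2 + 3 z$)
$S{\left(v,T \right)} = 2 v$ ($S{\left(v,T \right)} = v 2 = 2 v$)
$\frac{1}{S{\left(183,-240 \right)} + \left(\left(r{\left(-73 \right)} + \left(-22\right) \left(-16\right) \left(-3\right)\right) + 4020\right)} = \frac{1}{2 \cdot 183 + \left(\left(\left(-2 + 3 \left(-73\right)\right) + \left(-22\right) \left(-16\right) \left(-3\right)\right) + 4020\right)} = \frac{1}{366 + \left(\left(\left(-2 - 219\right) + 352 \left(-3\right)\right) + 4020\right)} = \frac{1}{366 + \left(\left(-221 - 1056\right) + 4020\right)} = \frac{1}{366 + \left(-1277 + 4020\right)} = \frac{1}{366 + 2743} = \frac{1}{3109}$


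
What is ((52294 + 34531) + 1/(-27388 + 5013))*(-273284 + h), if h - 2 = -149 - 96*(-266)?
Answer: -96317588053546/4475 ≈ -2.1523e+10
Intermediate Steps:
h = 25389 (h = 2 + (-149 - 96*(-266)) = 2 + (-149 + 25536) = 2 + 25387 = 25389)
((52294 + 34531) + 1/(-27388 + 5013))*(-273284 + h) = ((52294 + 34531) + 1/(-27388 + 5013))*(-273284 + 25389) = (86825 + 1/(-22375))*(-247895) = (86825 - 1/22375)*(-247895) = (1942709374/22375)*(-247895) = -96317588053546/4475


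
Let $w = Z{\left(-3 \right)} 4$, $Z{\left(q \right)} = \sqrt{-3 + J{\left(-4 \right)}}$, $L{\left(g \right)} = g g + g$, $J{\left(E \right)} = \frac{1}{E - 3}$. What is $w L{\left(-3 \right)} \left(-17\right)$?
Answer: $- \frac{408 i \sqrt{154}}{7} \approx - 723.31 i$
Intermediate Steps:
$J{\left(E \right)} = \frac{1}{-3 + E}$
$L{\left(g \right)} = g + g^{2}$ ($L{\left(g \right)} = g^{2} + g = g + g^{2}$)
$Z{\left(q \right)} = \frac{i \sqrt{154}}{7}$ ($Z{\left(q \right)} = \sqrt{-3 + \frac{1}{-3 - 4}} = \sqrt{-3 + \frac{1}{-7}} = \sqrt{-3 - \frac{1}{7}} = \sqrt{- \frac{22}{7}} = \frac{i \sqrt{154}}{7}$)
$w = \frac{4 i \sqrt{154}}{7}$ ($w = \frac{i \sqrt{154}}{7} \cdot 4 = \frac{4 i \sqrt{154}}{7} \approx 7.0912 i$)
$w L{\left(-3 \right)} \left(-17\right) = \frac{4 i \sqrt{154}}{7} \left(- 3 \left(1 - 3\right)\right) \left(-17\right) = \frac{4 i \sqrt{154}}{7} \left(\left(-3\right) \left(-2\right)\right) \left(-17\right) = \frac{4 i \sqrt{154}}{7} \cdot 6 \left(-17\right) = \frac{24 i \sqrt{154}}{7} \left(-17\right) = - \frac{408 i \sqrt{154}}{7}$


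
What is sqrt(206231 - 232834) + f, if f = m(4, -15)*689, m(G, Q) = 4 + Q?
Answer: -7579 + I*sqrt(26603) ≈ -7579.0 + 163.1*I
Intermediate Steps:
f = -7579 (f = (4 - 15)*689 = -11*689 = -7579)
sqrt(206231 - 232834) + f = sqrt(206231 - 232834) - 7579 = sqrt(-26603) - 7579 = I*sqrt(26603) - 7579 = -7579 + I*sqrt(26603)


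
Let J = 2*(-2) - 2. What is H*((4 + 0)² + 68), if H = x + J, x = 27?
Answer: 1764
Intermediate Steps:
J = -6 (J = -4 - 2 = -6)
H = 21 (H = 27 - 6 = 21)
H*((4 + 0)² + 68) = 21*((4 + 0)² + 68) = 21*(4² + 68) = 21*(16 + 68) = 21*84 = 1764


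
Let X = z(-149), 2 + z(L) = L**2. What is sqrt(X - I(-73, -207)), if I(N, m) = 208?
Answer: sqrt(21991) ≈ 148.29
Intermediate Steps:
z(L) = -2 + L**2
X = 22199 (X = -2 + (-149)**2 = -2 + 22201 = 22199)
sqrt(X - I(-73, -207)) = sqrt(22199 - 1*208) = sqrt(22199 - 208) = sqrt(21991)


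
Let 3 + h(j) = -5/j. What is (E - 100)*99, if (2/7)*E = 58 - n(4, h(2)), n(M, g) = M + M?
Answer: 7425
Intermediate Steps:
h(j) = -3 - 5/j
n(M, g) = 2*M
E = 175 (E = 7*(58 - 2*4)/2 = 7*(58 - 1*8)/2 = 7*(58 - 8)/2 = (7/2)*50 = 175)
(E - 100)*99 = (175 - 100)*99 = 75*99 = 7425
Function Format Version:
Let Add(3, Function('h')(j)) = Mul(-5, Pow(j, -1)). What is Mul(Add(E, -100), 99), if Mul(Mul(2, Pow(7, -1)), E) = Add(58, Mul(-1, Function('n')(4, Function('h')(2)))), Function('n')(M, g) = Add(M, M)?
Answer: 7425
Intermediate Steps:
Function('h')(j) = Add(-3, Mul(-5, Pow(j, -1)))
Function('n')(M, g) = Mul(2, M)
E = 175 (E = Mul(Rational(7, 2), Add(58, Mul(-1, Mul(2, 4)))) = Mul(Rational(7, 2), Add(58, Mul(-1, 8))) = Mul(Rational(7, 2), Add(58, -8)) = Mul(Rational(7, 2), 50) = 175)
Mul(Add(E, -100), 99) = Mul(Add(175, -100), 99) = Mul(75, 99) = 7425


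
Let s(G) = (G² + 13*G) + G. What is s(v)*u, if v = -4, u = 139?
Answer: -5560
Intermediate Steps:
s(G) = G² + 14*G
s(v)*u = -4*(14 - 4)*139 = -4*10*139 = -40*139 = -5560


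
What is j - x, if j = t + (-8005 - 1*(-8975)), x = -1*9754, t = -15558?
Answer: -4834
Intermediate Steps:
x = -9754
j = -14588 (j = -15558 + (-8005 - 1*(-8975)) = -15558 + (-8005 + 8975) = -15558 + 970 = -14588)
j - x = -14588 - 1*(-9754) = -14588 + 9754 = -4834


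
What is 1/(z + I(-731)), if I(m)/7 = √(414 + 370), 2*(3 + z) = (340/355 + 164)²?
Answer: 5041/69558385 ≈ 7.2471e-5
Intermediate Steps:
z = 68570349/5041 (z = -3 + (340/355 + 164)²/2 = -3 + (340*(1/355) + 164)²/2 = -3 + (68/71 + 164)²/2 = -3 + (11712/71)²/2 = -3 + (½)*(137170944/5041) = -3 + 68585472/5041 = 68570349/5041 ≈ 13603.)
I(m) = 196 (I(m) = 7*√(414 + 370) = 7*√784 = 7*28 = 196)
1/(z + I(-731)) = 1/(68570349/5041 + 196) = 1/(69558385/5041) = 5041/69558385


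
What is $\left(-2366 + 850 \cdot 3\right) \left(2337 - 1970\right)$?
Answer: $67528$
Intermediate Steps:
$\left(-2366 + 850 \cdot 3\right) \left(2337 - 1970\right) = \left(-2366 + 2550\right) 367 = 184 \cdot 367 = 67528$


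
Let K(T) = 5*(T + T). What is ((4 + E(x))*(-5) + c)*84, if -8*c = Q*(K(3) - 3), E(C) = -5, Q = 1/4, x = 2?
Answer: 2793/8 ≈ 349.13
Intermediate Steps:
K(T) = 10*T (K(T) = 5*(2*T) = 10*T)
Q = ¼ (Q = 1*(¼) = ¼ ≈ 0.25000)
c = -27/32 (c = -(10*3 - 3)/32 = -(30 - 3)/32 = -27/32 ≈ -0.84375)
((4 + E(x))*(-5) + c)*84 = ((4 - 5)*(-5) - 27/32)*84 = (-1*(-5) - 27/32)*84 = (5 - 27/32)*84 = (133/32)*84 = 2793/8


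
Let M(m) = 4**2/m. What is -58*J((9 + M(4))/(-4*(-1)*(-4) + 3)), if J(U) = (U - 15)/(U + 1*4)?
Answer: 928/3 ≈ 309.33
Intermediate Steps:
M(m) = 16/m
J(U) = (-15 + U)/(4 + U) (J(U) = (-15 + U)/(U + 4) = (-15 + U)/(4 + U))
-58*J((9 + M(4))/(-4*(-1)*(-4) + 3)) = -58*(-15 + (9 + 16/4)/(-4*(-1)*(-4) + 3))/(4 + (9 + 16/4)/(-4*(-1)*(-4) + 3)) = -58*(-15 + (9 + 16*(1/4))/(4*(-4) + 3))/(4 + (9 + 16*(1/4))/(4*(-4) + 3)) = -58*(-15 + (9 + 4)/(-16 + 3))/(4 + (9 + 4)/(-16 + 3)) = -58*(-15 + 13/(-13))/(4 + 13/(-13)) = -58*(-15 + 13*(-1/13))/(4 + 13*(-1/13)) = -58*(-15 - 1)/(4 - 1) = -58*(-16)/3 = -58*(-16/3) = 928/3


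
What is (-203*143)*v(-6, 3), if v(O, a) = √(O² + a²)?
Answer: -87087*√5 ≈ -1.9473e+5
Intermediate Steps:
(-203*143)*v(-6, 3) = (-203*143)*√((-6)² + 3²) = -29029*√(36 + 9) = -87087*√5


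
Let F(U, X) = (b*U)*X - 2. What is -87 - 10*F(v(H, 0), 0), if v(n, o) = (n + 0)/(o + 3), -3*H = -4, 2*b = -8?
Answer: -67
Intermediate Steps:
b = -4 (b = (½)*(-8) = -4)
H = 4/3 (H = -⅓*(-4) = 4/3 ≈ 1.3333)
v(n, o) = n/(3 + o)
F(U, X) = -2 - 4*U*X (F(U, X) = (-4*U)*X - 2 = -4*U*X - 2 = -2 - 4*U*X)
-87 - 10*F(v(H, 0), 0) = -87 - 10*(-2 - 4*4/(3*(3 + 0))*0) = -87 - 10*(-2 - 4*(4/3)/3*0) = -87 - 10*(-2 - 4*(4/3)*(⅓)*0) = -87 - 10*(-2 - 4*4/9*0) = -87 - 10*(-2 + 0) = -87 - 10*(-2) = -87 + 20 = -67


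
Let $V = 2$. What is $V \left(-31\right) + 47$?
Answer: $-15$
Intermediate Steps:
$V \left(-31\right) + 47 = 2 \left(-31\right) + 47 = -62 + 47 = -15$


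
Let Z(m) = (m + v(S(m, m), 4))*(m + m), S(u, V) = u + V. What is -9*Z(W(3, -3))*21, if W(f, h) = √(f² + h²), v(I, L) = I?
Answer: -20412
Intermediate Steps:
S(u, V) = V + u
Z(m) = 6*m² (Z(m) = (m + (m + m))*(m + m) = (m + 2*m)*(2*m) = (3*m)*(2*m) = 6*m²)
-9*Z(W(3, -3))*21 = -54*(√(3² + (-3)²))²*21 = -54*(√(9 + 9))²*21 = -54*(√18)²*21 = -54*(3*√2)²*21 = -54*18*21 = -9*108*21 = -972*21 = -20412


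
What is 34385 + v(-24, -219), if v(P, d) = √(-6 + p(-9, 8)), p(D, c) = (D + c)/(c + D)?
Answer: 34385 + I*√5 ≈ 34385.0 + 2.2361*I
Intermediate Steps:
p(D, c) = 1 (p(D, c) = (D + c)/(D + c) = 1)
v(P, d) = I*√5 (v(P, d) = √(-6 + 1) = √(-5) = I*√5)
34385 + v(-24, -219) = 34385 + I*√5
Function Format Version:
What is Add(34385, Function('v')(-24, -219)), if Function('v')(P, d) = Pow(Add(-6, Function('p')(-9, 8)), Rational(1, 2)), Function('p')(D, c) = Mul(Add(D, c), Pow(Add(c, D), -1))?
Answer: Add(34385, Mul(I, Pow(5, Rational(1, 2)))) ≈ Add(34385., Mul(2.2361, I))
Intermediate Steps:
Function('p')(D, c) = 1 (Function('p')(D, c) = Mul(Add(D, c), Pow(Add(D, c), -1)) = 1)
Function('v')(P, d) = Mul(I, Pow(5, Rational(1, 2))) (Function('v')(P, d) = Pow(Add(-6, 1), Rational(1, 2)) = Pow(-5, Rational(1, 2)) = Mul(I, Pow(5, Rational(1, 2))))
Add(34385, Function('v')(-24, -219)) = Add(34385, Mul(I, Pow(5, Rational(1, 2))))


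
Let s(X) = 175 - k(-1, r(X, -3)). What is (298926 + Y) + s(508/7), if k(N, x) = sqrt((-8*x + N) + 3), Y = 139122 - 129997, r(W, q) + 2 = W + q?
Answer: 308226 - I*sqrt(26390)/7 ≈ 3.0823e+5 - 23.207*I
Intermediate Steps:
r(W, q) = -2 + W + q (r(W, q) = -2 + (W + q) = -2 + W + q)
Y = 9125
k(N, x) = sqrt(3 + N - 8*x) (k(N, x) = sqrt((N - 8*x) + 3) = sqrt(3 + N - 8*x))
s(X) = 175 - sqrt(42 - 8*X) (s(X) = 175 - sqrt(3 - 1 - 8*(-2 + X - 3)) = 175 - sqrt(3 - 1 - 8*(-5 + X)) = 175 - sqrt(3 - 1 + (40 - 8*X)) = 175 - sqrt(42 - 8*X))
(298926 + Y) + s(508/7) = (298926 + 9125) + (175 - sqrt(42 - 4064/7)) = 308051 + (175 - sqrt(42 - 4064/7)) = 308051 + (175 - sqrt(-3770/7)) = 308051 + (175 - I*sqrt(26390)/7) = 308226 - I*sqrt(26390)/7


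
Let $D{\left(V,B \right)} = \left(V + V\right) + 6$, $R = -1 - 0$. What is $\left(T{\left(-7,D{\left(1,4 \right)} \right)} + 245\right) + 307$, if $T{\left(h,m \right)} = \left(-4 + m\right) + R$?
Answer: $555$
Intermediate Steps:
$R = -1$ ($R = -1 + 0 = -1$)
$D{\left(V,B \right)} = 6 + 2 V$ ($D{\left(V,B \right)} = 2 V + 6 = 6 + 2 V$)
$T{\left(h,m \right)} = -5 + m$ ($T{\left(h,m \right)} = \left(-4 + m\right) - 1 = -5 + m$)
$\left(T{\left(-7,D{\left(1,4 \right)} \right)} + 245\right) + 307 = \left(\left(-5 + \left(6 + 2 \cdot 1\right)\right) + 245\right) + 307 = \left(\left(-5 + \left(6 + 2\right)\right) + 245\right) + 307 = \left(\left(-5 + 8\right) + 245\right) + 307 = \left(3 + 245\right) + 307 = 248 + 307 = 555$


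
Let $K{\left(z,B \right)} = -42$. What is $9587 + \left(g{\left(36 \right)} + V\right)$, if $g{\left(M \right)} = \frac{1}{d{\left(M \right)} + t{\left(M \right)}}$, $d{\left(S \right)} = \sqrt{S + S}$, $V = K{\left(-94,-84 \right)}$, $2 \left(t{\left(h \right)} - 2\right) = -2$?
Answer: $\frac{677694}{71} + \frac{6 \sqrt{2}}{71} \approx 9545.1$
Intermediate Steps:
$t{\left(h \right)} = 1$ ($t{\left(h \right)} = 2 + \frac{1}{2} \left(-2\right) = 2 - 1 = 1$)
$V = -42$
$d{\left(S \right)} = \sqrt{2} \sqrt{S}$ ($d{\left(S \right)} = \sqrt{2 S} = \sqrt{2} \sqrt{S}$)
$g{\left(M \right)} = \frac{1}{1 + \sqrt{2} \sqrt{M}}$ ($g{\left(M \right)} = \frac{1}{\sqrt{2} \sqrt{M} + 1} = \frac{1}{1 + \sqrt{2} \sqrt{M}}$)
$9587 + \left(g{\left(36 \right)} + V\right) = 9587 - \left(42 - \frac{1}{1 + \sqrt{2} \sqrt{36}}\right) = 9587 - \left(42 - \frac{1}{1 + \sqrt{2} \cdot 6}\right) = 9587 - \left(42 - \frac{1}{1 + 6 \sqrt{2}}\right) = 9545 + \frac{1}{1 + 6 \sqrt{2}}$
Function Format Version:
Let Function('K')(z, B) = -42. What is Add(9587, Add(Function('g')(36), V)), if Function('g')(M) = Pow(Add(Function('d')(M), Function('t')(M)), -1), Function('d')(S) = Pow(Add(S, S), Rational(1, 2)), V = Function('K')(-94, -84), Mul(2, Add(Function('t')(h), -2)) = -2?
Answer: Add(Rational(677694, 71), Mul(Rational(6, 71), Pow(2, Rational(1, 2)))) ≈ 9545.1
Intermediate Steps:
Function('t')(h) = 1 (Function('t')(h) = Add(2, Mul(Rational(1, 2), -2)) = Add(2, -1) = 1)
V = -42
Function('d')(S) = Mul(Pow(2, Rational(1, 2)), Pow(S, Rational(1, 2))) (Function('d')(S) = Pow(Mul(2, S), Rational(1, 2)) = Mul(Pow(2, Rational(1, 2)), Pow(S, Rational(1, 2))))
Function('g')(M) = Pow(Add(1, Mul(Pow(2, Rational(1, 2)), Pow(M, Rational(1, 2)))), -1) (Function('g')(M) = Pow(Add(Mul(Pow(2, Rational(1, 2)), Pow(M, Rational(1, 2))), 1), -1) = Pow(Add(1, Mul(Pow(2, Rational(1, 2)), Pow(M, Rational(1, 2)))), -1))
Add(9587, Add(Function('g')(36), V)) = Add(9587, Add(Pow(Add(1, Mul(Pow(2, Rational(1, 2)), Pow(36, Rational(1, 2)))), -1), -42)) = Add(9587, Add(Pow(Add(1, Mul(Pow(2, Rational(1, 2)), 6)), -1), -42)) = Add(9587, Add(Pow(Add(1, Mul(6, Pow(2, Rational(1, 2)))), -1), -42)) = Add(9587, Add(-42, Pow(Add(1, Mul(6, Pow(2, Rational(1, 2)))), -1))) = Add(9545, Pow(Add(1, Mul(6, Pow(2, Rational(1, 2)))), -1))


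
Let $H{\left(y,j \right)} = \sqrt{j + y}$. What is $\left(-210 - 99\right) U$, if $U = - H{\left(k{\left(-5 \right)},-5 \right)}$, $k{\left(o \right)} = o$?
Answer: $309 i \sqrt{10} \approx 977.14 i$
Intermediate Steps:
$U = - i \sqrt{10}$ ($U = - \sqrt{-5 - 5} = - \sqrt{-10} = - i \sqrt{10} \approx - 3.1623 i$)
$\left(-210 - 99\right) U = \left(-210 - 99\right) \left(- i \sqrt{10}\right) = - 309 \left(- i \sqrt{10}\right) = 309 i \sqrt{10}$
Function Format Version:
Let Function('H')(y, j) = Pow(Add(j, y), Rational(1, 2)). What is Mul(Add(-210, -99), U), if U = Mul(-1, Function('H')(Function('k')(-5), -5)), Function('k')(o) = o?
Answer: Mul(309, I, Pow(10, Rational(1, 2))) ≈ Mul(977.14, I)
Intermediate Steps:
U = Mul(-1, I, Pow(10, Rational(1, 2))) (U = Mul(-1, Pow(Add(-5, -5), Rational(1, 2))) = Mul(-1, Pow(-10, Rational(1, 2))) = Mul(-1, Mul(I, Pow(10, Rational(1, 2)))) = Mul(-1, I, Pow(10, Rational(1, 2))) ≈ Mul(-3.1623, I))
Mul(Add(-210, -99), U) = Mul(Add(-210, -99), Mul(-1, I, Pow(10, Rational(1, 2)))) = Mul(-309, Mul(-1, I, Pow(10, Rational(1, 2)))) = Mul(309, I, Pow(10, Rational(1, 2)))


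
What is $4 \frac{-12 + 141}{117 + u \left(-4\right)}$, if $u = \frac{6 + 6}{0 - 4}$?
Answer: $4$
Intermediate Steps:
$u = -3$ ($u = \frac{12}{-4} = 12 \left(- \frac{1}{4}\right) = -3$)
$4 \frac{-12 + 141}{117 + u \left(-4\right)} = 4 \frac{-12 + 141}{117 - -12} = 4 \frac{129}{117 + 12} = 4 \cdot \frac{129}{129} = 4 \cdot 129 \cdot \frac{1}{129} = 4 \cdot 1 = 4$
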